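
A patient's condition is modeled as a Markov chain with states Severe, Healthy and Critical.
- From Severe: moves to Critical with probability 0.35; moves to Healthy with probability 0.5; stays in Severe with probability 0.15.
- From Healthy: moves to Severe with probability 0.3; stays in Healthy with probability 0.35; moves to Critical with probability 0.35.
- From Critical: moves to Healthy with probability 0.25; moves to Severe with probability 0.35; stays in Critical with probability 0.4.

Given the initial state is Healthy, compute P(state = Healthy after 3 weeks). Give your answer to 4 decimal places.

Propagate the distribution vector 3 weeks from Healthy.
After 0 weeks: (0.0000, 1.0000, 0.0000)
After 1 week: (0.3000, 0.3500, 0.3500)
After 2 weeks: (0.2725, 0.3600, 0.3675)
After 3 weeks: (0.2775, 0.3541, 0.3684)
P(in Healthy after 3 weeks) = 0.3541

0.3541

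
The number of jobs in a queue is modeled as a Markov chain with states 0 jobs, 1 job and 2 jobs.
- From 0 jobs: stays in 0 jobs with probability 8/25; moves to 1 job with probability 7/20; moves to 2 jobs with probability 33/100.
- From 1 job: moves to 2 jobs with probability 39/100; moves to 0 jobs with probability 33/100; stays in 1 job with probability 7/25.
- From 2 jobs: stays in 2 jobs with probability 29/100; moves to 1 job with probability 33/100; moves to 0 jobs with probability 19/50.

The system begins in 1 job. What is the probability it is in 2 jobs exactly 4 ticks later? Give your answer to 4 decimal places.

0.3358

Propagate the distribution vector 4 ticks from 1 job.
After 0 ticks: (0.0000, 1.0000, 0.0000)
After 1 tick: (0.3300, 0.2800, 0.3900)
After 2 ticks: (0.3462, 0.3226, 0.3312)
After 3 ticks: (0.3431, 0.3208, 0.3361)
After 4 ticks: (0.3434, 0.3208, 0.3358)
P(in 2 jobs after 4 ticks) = 0.3358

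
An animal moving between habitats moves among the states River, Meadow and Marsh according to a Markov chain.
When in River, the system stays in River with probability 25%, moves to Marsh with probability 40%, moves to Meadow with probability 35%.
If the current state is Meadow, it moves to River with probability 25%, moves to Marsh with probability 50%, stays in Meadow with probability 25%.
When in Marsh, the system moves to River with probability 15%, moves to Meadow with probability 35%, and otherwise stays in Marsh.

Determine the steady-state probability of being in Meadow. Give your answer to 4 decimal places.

Let the stationary distribution be π with π = πP and π_1 + π_2 + π_3 = 1.
π_1 = 0.25·π_1 + 0.25·π_2 + 0.15·π_3
π_2 = 0.35·π_1 + 0.25·π_2 + 0.35·π_3
Solving with the normalization constraint gives π = (0.2020, 0.3182, 0.4798).
So the stationary probability of Meadow is 0.3182.

0.3182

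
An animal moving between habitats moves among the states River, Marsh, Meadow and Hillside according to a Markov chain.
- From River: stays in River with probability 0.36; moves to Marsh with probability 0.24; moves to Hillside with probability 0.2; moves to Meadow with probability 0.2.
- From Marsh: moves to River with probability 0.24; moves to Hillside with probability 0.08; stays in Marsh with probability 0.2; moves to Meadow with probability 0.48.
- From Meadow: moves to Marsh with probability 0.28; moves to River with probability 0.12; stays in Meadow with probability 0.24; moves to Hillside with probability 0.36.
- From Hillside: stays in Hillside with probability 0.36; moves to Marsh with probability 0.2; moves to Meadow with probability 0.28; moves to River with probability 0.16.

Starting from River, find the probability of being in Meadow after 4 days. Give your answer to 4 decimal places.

Propagate the distribution vector 4 days from River.
After 0 days: (1.0000, 0.0000, 0.0000, 0.0000)
After 1 day: (0.3600, 0.2400, 0.2000, 0.2000)
After 2 days: (0.2432, 0.2304, 0.2912, 0.2352)
After 3 days: (0.2154, 0.2330, 0.2950, 0.2566)
After 4 days: (0.2099, 0.2322, 0.2976, 0.2603)
P(in Meadow after 4 days) = 0.2976

0.2976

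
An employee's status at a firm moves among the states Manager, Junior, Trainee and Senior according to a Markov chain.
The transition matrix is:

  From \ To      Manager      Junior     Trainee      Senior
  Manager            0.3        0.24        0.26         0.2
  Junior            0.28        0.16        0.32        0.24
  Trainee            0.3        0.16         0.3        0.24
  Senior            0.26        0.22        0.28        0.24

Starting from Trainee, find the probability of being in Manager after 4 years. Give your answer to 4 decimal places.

Propagate the distribution vector 4 years from Trainee.
After 0 years: (0.0000, 0.0000, 1.0000, 0.0000)
After 1 year: (0.3000, 0.1600, 0.3000, 0.2400)
After 2 years: (0.2872, 0.1984, 0.2864, 0.2280)
After 3 years: (0.2869, 0.1967, 0.2879, 0.2285)
After 4 years: (0.2869, 0.1967, 0.2879, 0.2285)
P(in Manager after 4 years) = 0.2869

0.2869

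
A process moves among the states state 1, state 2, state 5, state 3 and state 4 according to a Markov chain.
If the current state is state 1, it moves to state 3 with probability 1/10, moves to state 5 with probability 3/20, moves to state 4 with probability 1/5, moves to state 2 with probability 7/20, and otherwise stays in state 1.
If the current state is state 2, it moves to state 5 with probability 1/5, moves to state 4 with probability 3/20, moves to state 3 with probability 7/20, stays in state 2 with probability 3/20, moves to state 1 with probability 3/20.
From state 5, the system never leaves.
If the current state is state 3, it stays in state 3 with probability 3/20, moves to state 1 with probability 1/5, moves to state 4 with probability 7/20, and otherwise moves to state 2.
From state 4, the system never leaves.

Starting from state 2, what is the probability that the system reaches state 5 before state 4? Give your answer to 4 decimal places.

Let h(s) be the probability of absorption at state 5 starting from transient state s. Then h(state 5) = 1 and h(state 4) = 0. By first-step analysis:
h(state 1) = 0.2·h(state 1) + 0.35·h(state 2) + 0.15·1 + 0.1·h(state 3) + 0.2·0
h(state 2) = 0.15·h(state 1) + 0.15·h(state 2) + 0.2·1 + 0.35·h(state 3) + 0.15·0
h(state 3) = 0.2·h(state 1) + 0.3·h(state 2) + 0.15·h(state 3) + 0.35·0
Solving: h(state 1) = 0.3920, h(state 2) = 0.4007, h(state 3) = 0.2337.
Starting from state 2, the probability is 0.4007.

0.4007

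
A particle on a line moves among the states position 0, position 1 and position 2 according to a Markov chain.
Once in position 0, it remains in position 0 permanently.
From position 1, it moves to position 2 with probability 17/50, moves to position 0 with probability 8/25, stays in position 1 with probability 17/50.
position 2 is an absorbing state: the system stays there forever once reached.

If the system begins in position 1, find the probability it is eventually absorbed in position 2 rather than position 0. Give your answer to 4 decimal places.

0.5152

Let h(s) be the probability of absorption at position 2 starting from transient state s. Then h(position 2) = 1 and h(position 0) = 0. By first-step analysis:
h(position 1) = 0.32·0 + 0.34·h(position 1) + 0.34·1
Solving: h(position 1) = 0.5152.
Starting from position 1, the probability is 0.5152.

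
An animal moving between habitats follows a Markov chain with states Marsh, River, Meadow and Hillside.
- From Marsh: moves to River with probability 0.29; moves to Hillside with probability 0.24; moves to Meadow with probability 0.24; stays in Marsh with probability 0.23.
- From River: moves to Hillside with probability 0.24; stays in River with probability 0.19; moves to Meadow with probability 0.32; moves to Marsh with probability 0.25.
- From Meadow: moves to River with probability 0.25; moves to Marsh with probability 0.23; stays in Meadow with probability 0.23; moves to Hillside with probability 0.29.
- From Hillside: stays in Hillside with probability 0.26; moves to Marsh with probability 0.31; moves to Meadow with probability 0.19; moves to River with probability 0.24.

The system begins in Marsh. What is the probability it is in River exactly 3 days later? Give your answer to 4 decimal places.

Propagate the distribution vector 3 days from Marsh.
After 0 days: (1.0000, 0.0000, 0.0000, 0.0000)
After 1 day: (0.2300, 0.2900, 0.2400, 0.2400)
After 2 days: (0.2550, 0.2394, 0.2488, 0.2568)
After 3 days: (0.2553, 0.2433, 0.2438, 0.2576)
P(in River after 3 days) = 0.2433

0.2433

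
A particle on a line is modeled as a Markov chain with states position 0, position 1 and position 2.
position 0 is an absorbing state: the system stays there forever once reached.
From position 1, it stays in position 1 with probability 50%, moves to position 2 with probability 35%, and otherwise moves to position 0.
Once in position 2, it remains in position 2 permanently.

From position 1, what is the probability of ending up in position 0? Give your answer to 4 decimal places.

Let h(s) be the probability of absorption at position 0 starting from transient state s. Then h(position 0) = 1 and h(position 2) = 0. By first-step analysis:
h(position 1) = 0.15·1 + 0.5·h(position 1) + 0.35·0
Solving: h(position 1) = 0.3000.
Starting from position 1, the probability is 0.3000.

0.3000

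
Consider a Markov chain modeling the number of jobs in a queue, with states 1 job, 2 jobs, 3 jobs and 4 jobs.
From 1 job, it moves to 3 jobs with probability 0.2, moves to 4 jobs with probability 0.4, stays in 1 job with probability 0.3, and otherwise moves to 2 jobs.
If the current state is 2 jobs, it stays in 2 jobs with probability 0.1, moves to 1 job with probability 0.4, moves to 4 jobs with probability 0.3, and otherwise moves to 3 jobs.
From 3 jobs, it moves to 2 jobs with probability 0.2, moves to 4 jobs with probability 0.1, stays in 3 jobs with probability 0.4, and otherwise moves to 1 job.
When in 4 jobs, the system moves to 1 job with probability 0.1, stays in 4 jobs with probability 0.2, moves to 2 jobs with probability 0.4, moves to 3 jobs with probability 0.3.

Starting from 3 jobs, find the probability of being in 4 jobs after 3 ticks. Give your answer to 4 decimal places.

0.2480

Propagate the distribution vector 3 ticks from 3 jobs.
After 0 ticks: (0.0000, 0.0000, 1.0000, 0.0000)
After 1 tick: (0.3000, 0.2000, 0.4000, 0.1000)
After 2 ticks: (0.3000, 0.1700, 0.2900, 0.2400)
After 3 ticks: (0.2690, 0.2010, 0.2820, 0.2480)
P(in 4 jobs after 3 ticks) = 0.2480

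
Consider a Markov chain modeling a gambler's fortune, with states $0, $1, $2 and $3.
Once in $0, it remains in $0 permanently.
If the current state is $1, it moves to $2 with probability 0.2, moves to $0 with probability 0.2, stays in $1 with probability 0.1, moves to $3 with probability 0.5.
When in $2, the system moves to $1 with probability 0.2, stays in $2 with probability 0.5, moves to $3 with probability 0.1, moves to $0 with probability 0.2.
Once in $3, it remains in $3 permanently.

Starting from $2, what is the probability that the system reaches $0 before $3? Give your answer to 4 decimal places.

Let h(s) be the probability of absorption at $0 starting from transient state s. Then h($0) = 1 and h($3) = 0. By first-step analysis:
h($1) = 0.2·1 + 0.1·h($1) + 0.2·h($2) + 0.5·0
h($2) = 0.2·1 + 0.2·h($1) + 0.5·h($2) + 0.1·0
Solving: h($1) = 0.3415, h($2) = 0.5366.
Starting from $2, the probability is 0.5366.

0.5366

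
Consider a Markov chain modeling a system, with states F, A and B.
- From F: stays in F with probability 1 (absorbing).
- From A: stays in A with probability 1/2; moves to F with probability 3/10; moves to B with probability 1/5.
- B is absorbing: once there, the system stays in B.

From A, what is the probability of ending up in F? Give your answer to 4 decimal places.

0.6000

Let h(s) be the probability of absorption at F starting from transient state s. Then h(F) = 1 and h(B) = 0. By first-step analysis:
h(A) = 0.3·1 + 0.5·h(A) + 0.2·0
Solving: h(A) = 0.6000.
Starting from A, the probability is 0.6000.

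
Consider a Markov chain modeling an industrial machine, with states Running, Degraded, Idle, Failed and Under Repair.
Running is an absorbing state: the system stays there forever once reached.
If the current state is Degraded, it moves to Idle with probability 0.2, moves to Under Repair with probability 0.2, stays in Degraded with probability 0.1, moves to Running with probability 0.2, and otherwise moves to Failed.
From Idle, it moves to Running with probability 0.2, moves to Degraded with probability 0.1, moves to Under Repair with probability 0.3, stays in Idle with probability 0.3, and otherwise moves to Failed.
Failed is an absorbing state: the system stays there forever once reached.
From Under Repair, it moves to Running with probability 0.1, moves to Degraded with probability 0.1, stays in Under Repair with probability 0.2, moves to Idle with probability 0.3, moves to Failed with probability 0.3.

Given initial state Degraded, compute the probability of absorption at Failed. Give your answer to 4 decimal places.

0.5853

Let h(s) be the probability of absorption at Failed starting from transient state s. Then h(Failed) = 1 and h(Running) = 0. By first-step analysis:
h(Degraded) = 0.2·0 + 0.1·h(Degraded) + 0.2·h(Idle) + 0.3·1 + 0.2·h(Under Repair)
h(Idle) = 0.2·0 + 0.1·h(Degraded) + 0.3·h(Idle) + 0.1·1 + 0.3·h(Under Repair)
h(Under Repair) = 0.1·0 + 0.1·h(Degraded) + 0.3·h(Idle) + 0.3·1 + 0.2·h(Under Repair)
Solving: h(Degraded) = 0.5853, h(Idle) = 0.4987, h(Under Repair) = 0.6352.
Starting from Degraded, the probability is 0.5853.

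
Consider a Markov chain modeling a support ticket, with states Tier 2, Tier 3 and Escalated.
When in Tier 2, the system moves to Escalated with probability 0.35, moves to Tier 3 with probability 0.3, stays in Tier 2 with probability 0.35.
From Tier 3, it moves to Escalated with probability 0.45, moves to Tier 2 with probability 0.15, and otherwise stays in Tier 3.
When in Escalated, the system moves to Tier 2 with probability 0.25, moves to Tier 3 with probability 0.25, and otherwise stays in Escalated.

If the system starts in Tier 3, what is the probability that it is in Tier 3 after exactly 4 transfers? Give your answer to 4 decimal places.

Propagate the distribution vector 4 transfers from Tier 3.
After 0 transfers: (0.0000, 1.0000, 0.0000)
After 1 transfer: (0.1500, 0.4000, 0.4500)
After 2 transfers: (0.2250, 0.3175, 0.4575)
After 3 transfers: (0.2408, 0.3089, 0.4504)
After 4 transfers: (0.2432, 0.3084, 0.4484)
P(in Tier 3 after 4 transfers) = 0.3084

0.3084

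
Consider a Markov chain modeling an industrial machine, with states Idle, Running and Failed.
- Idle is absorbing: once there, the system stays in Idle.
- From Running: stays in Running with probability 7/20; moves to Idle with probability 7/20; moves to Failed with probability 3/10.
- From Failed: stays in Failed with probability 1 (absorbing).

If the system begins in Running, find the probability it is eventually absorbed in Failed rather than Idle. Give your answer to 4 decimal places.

Let h(s) be the probability of absorption at Failed starting from transient state s. Then h(Failed) = 1 and h(Idle) = 0. By first-step analysis:
h(Running) = 0.35·0 + 0.35·h(Running) + 0.3·1
Solving: h(Running) = 0.4615.
Starting from Running, the probability is 0.4615.

0.4615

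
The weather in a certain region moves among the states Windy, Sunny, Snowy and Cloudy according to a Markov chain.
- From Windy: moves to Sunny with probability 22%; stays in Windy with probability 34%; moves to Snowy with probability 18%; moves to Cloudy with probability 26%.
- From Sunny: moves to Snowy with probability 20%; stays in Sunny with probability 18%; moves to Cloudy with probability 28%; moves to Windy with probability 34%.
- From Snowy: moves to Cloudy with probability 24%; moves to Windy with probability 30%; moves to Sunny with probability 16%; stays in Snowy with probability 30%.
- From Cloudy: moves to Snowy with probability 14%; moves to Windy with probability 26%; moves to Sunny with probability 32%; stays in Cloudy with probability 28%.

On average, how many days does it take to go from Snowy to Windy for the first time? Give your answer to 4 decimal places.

Let t(s) be the expected number of days to first reach Windy from state s, with t(Windy) = 0. Conditioning on the first day:
t(Sunny) = 1 + 0.18·t(Sunny) + 0.2·t(Snowy) + 0.28·t(Cloudy)
t(Snowy) = 1 + 0.16·t(Sunny) + 0.3·t(Snowy) + 0.24·t(Cloudy)
t(Cloudy) = 1 + 0.32·t(Sunny) + 0.14·t(Snowy) + 0.28·t(Cloudy)
Solving: t(Sunny) = 3.2249, t(Snowy) = 3.3571, t(Cloudy) = 3.4749.
Expected days from Snowy to Windy: 3.3571.

3.3571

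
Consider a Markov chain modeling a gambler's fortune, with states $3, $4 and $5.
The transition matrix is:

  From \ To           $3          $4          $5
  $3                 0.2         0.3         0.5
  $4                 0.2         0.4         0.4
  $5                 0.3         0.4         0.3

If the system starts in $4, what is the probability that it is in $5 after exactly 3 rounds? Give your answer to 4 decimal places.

0.3860

Propagate the distribution vector 3 rounds from $4.
After 0 rounds: (0.0000, 1.0000, 0.0000)
After 1 round: (0.2000, 0.4000, 0.4000)
After 2 rounds: (0.2400, 0.3800, 0.3800)
After 3 rounds: (0.2380, 0.3760, 0.3860)
P(in $5 after 3 rounds) = 0.3860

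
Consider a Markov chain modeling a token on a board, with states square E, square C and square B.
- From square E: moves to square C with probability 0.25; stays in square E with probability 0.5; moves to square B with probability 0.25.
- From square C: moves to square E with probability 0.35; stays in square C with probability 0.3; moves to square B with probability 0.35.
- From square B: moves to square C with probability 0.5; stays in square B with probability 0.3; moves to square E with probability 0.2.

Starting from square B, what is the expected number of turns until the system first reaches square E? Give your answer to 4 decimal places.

Let t(s) be the expected number of turns to first reach square E from state s, with t(square E) = 0. Conditioning on the first turn:
t(square C) = 1 + 0.3·t(square C) + 0.35·t(square B)
t(square B) = 1 + 0.5·t(square C) + 0.3·t(square B)
Solving: t(square C) = 3.3333, t(square B) = 3.8095.
Expected turns from square B to square E: 3.8095.

3.8095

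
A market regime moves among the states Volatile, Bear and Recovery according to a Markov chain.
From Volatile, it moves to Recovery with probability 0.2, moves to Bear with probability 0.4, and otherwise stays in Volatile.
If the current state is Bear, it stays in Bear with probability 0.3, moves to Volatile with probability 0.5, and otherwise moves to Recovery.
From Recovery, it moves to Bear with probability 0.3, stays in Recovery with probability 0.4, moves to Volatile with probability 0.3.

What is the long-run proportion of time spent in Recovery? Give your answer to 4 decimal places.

Let the stationary distribution be π with π = πP and π_1 + π_2 + π_3 = 1.
π_1 = 0.4·π_1 + 0.5·π_2 + 0.3·π_3
π_2 = 0.4·π_1 + 0.3·π_2 + 0.3·π_3
Solving with the normalization constraint gives π = (0.4091, 0.3409, 0.2500).
So the stationary probability of Recovery is 0.2500.

0.2500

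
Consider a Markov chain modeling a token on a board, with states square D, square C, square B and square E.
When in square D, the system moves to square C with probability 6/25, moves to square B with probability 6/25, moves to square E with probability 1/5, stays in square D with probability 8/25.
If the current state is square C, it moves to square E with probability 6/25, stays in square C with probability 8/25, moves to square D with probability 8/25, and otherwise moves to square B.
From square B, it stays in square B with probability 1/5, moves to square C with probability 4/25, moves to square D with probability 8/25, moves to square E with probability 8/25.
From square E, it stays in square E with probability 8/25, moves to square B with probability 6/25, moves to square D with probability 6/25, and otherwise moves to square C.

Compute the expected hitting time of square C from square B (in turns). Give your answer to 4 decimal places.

5.1242

Let t(s) be the expected number of turns to first reach square C from state s, with t(square C) = 0. Conditioning on the first turn:
t(square D) = 1 + 0.32·t(square D) + 0.24·t(square B) + 0.2·t(square E)
t(square B) = 1 + 0.32·t(square D) + 0.2·t(square B) + 0.32·t(square E)
t(square E) = 1 + 0.24·t(square D) + 0.24·t(square B) + 0.32·t(square E)
Solving: t(square D) = 4.7351, t(square B) = 5.1242, t(square E) = 4.9503.
Expected turns from square B to square C: 5.1242.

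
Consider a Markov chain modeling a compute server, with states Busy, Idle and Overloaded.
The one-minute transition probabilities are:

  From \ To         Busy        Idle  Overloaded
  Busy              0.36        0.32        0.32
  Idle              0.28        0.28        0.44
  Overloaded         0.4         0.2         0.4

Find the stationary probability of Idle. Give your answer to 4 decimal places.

0.2636

Let the stationary distribution be π with π = πP and π_1 + π_2 + π_3 = 1.
π_1 = 0.36·π_1 + 0.28·π_2 + 0.4·π_3
π_2 = 0.32·π_1 + 0.28·π_2 + 0.2·π_3
Solving with the normalization constraint gives π = (0.3542, 0.2636, 0.3822).
So the stationary probability of Idle is 0.2636.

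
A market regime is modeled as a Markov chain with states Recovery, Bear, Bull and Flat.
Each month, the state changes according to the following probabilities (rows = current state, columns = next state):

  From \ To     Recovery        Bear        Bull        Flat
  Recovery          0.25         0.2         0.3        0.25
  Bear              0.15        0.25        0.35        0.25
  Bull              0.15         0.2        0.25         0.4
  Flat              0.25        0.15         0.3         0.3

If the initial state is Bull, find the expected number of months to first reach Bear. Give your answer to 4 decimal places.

5.4582

Let t(s) be the expected number of months to first reach Bear from state s, with t(Bear) = 0. Conditioning on the first month:
t(Recovery) = 1 + 0.25·t(Recovery) + 0.3·t(Bull) + 0.25·t(Flat)
t(Bull) = 1 + 0.15·t(Recovery) + 0.25·t(Bull) + 0.4·t(Flat)
t(Flat) = 1 + 0.25·t(Recovery) + 0.3·t(Bull) + 0.3·t(Flat)
Solving: t(Recovery) = 5.4175, t(Bull) = 5.4582, t(Flat) = 5.7026.
Expected months from Bull to Bear: 5.4582.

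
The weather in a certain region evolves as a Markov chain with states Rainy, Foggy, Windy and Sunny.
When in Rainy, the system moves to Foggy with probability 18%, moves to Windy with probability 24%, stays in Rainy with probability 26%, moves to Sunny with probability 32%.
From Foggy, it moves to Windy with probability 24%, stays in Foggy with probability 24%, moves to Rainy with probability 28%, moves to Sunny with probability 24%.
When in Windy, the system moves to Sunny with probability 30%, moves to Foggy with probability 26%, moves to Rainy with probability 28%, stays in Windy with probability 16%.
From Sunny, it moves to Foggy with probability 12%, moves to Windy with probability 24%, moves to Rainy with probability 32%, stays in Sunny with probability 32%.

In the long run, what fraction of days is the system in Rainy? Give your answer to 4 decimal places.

0.2863

Let the stationary distribution be π with π = πP and π_1 + π_2 + π_3 + π_4 = 1.
π_1 = 0.26·π_1 + 0.28·π_2 + 0.28·π_3 + 0.32·π_4
π_2 = 0.18·π_1 + 0.24·π_2 + 0.26·π_3 + 0.12·π_4
π_3 = 0.24·π_1 + 0.24·π_2 + 0.16·π_3 + 0.24·π_4
Solving with the normalization constraint gives π = (0.2863, 0.1912, 0.2222, 0.3003).
So the stationary probability of Rainy is 0.2863.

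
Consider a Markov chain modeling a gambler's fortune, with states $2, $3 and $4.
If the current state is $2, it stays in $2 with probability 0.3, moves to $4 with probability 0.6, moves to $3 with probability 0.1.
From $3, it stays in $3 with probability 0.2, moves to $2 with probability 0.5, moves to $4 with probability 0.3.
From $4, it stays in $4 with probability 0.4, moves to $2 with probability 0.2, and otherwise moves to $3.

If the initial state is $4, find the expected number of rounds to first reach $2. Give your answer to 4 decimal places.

Let t(s) be the expected number of rounds to first reach $2 from state s, with t($2) = 0. Conditioning on the first round:
t($3) = 1 + 0.2·t($3) + 0.3·t($4)
t($4) = 1 + 0.4·t($3) + 0.4·t($4)
Solving: t($3) = 2.5000, t($4) = 3.3333.
Expected rounds from $4 to $2: 3.3333.

3.3333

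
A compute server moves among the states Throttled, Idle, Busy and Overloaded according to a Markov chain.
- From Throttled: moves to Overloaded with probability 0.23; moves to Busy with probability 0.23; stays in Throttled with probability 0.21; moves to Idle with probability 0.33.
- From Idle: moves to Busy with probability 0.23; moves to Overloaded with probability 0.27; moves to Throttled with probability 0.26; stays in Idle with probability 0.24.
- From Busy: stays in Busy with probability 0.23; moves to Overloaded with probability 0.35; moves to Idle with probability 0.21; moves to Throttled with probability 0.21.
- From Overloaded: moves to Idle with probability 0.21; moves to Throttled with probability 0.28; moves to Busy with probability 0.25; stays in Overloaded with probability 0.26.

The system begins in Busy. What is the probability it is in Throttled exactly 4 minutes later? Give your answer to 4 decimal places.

Propagate the distribution vector 4 minutes from Busy.
After 0 minutes: (0.0000, 0.0000, 1.0000, 0.0000)
After 1 minute: (0.2100, 0.2100, 0.2300, 0.3500)
After 2 minutes: (0.2450, 0.2415, 0.2370, 0.2765)
After 3 minutes: (0.2414, 0.2466, 0.2355, 0.2764)
After 4 minutes: (0.2417, 0.2464, 0.2355, 0.2764)
P(in Throttled after 4 minutes) = 0.2417

0.2417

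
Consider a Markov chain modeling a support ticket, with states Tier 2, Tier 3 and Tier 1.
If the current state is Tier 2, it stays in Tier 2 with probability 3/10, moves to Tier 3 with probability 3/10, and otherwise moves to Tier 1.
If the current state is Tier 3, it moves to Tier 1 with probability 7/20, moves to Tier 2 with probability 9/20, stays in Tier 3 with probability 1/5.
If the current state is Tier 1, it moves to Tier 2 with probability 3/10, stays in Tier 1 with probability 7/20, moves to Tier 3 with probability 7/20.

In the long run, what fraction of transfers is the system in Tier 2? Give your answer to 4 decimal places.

0.3434

Let the stationary distribution be π with π = πP and π_1 + π_2 + π_3 = 1.
π_1 = 0.3·π_1 + 0.45·π_2 + 0.3·π_3
π_2 = 0.3·π_1 + 0.2·π_2 + 0.35·π_3
Solving with the normalization constraint gives π = (0.3434, 0.2894, 0.3672).
So the stationary probability of Tier 2 is 0.3434.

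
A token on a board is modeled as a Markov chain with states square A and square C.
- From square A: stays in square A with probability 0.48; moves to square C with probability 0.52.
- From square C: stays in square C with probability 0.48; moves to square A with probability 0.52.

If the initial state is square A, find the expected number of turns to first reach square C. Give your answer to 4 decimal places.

Let t(s) be the expected number of turns to first reach square C from state s, with t(square C) = 0. Conditioning on the first turn:
t(square A) = 1 + 0.48·t(square A)
Solving: t(square A) = 1.9231.
Expected turns from square A to square C: 1.9231.

1.9231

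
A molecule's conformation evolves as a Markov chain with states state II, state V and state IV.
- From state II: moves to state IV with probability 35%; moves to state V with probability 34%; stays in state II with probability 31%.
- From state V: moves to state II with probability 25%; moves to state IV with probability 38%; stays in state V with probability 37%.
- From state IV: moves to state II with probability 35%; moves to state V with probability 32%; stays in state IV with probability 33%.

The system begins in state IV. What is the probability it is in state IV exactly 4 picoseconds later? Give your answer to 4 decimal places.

Propagate the distribution vector 4 picoseconds from state IV.
After 0 picoseconds: (0.0000, 0.0000, 1.0000)
After 1 picosecond: (0.3500, 0.3200, 0.3300)
After 2 picoseconds: (0.3040, 0.3430, 0.3530)
After 3 picoseconds: (0.3035, 0.3432, 0.3532)
After 4 picoseconds: (0.3035, 0.3432, 0.3532)
P(in state IV after 4 picoseconds) = 0.3532

0.3532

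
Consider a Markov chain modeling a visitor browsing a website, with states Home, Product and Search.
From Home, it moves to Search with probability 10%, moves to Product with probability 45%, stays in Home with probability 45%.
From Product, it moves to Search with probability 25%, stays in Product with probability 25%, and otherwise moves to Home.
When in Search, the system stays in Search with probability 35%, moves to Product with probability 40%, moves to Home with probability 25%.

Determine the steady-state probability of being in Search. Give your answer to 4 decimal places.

0.2066

Let the stationary distribution be π with π = πP and π_1 + π_2 + π_3 = 1.
π_1 = 0.45·π_1 + 0.5·π_2 + 0.25·π_3
π_2 = 0.45·π_1 + 0.25·π_2 + 0.4·π_3
Solving with the normalization constraint gives π = (0.4270, 0.3664, 0.2066).
So the stationary probability of Search is 0.2066.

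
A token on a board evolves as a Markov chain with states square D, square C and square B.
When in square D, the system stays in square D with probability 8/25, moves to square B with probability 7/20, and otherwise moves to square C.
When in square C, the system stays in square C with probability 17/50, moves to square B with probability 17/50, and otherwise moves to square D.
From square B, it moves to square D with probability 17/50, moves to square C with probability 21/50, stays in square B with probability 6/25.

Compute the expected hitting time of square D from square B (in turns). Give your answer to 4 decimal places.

Let t(s) be the expected number of turns to first reach square D from state s, with t(square D) = 0. Conditioning on the first turn:
t(square C) = 1 + 0.34·t(square C) + 0.34·t(square B)
t(square B) = 1 + 0.42·t(square C) + 0.24·t(square B)
Solving: t(square C) = 3.0658, t(square B) = 3.0100.
Expected turns from square B to square D: 3.0100.

3.0100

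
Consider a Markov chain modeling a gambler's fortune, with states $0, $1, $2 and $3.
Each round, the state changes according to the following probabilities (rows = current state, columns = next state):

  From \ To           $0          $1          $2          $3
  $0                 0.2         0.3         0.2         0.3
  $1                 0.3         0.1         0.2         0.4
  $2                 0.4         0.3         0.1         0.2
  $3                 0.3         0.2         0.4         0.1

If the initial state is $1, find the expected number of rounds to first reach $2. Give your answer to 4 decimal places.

3.8859

Let t(s) be the expected number of rounds to first reach $2 from state s, with t($2) = 0. Conditioning on the first round:
t($0) = 1 + 0.2·t($0) + 0.3·t($1) + 0.3·t($3)
t($1) = 1 + 0.3·t($0) + 0.1·t($1) + 0.4·t($3)
t($3) = 1 + 0.3·t($0) + 0.2·t($1) + 0.1·t($3)
Solving: t($0) = 3.9402, t($1) = 3.8859, t($3) = 3.2880.
Expected rounds from $1 to $2: 3.8859.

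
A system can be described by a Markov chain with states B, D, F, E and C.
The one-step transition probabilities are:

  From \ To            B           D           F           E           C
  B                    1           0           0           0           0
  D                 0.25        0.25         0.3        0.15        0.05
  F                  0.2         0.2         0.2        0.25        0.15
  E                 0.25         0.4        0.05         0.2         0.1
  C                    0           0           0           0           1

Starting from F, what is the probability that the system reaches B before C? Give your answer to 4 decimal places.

0.6627

Let h(s) be the probability of absorption at B starting from transient state s. Then h(B) = 1 and h(C) = 0. By first-step analysis:
h(D) = 0.25·1 + 0.25·h(D) + 0.3·h(F) + 0.15·h(E) + 0.05·0
h(F) = 0.2·1 + 0.2·h(D) + 0.2·h(F) + 0.25·h(E) + 0.15·0
h(E) = 0.25·1 + 0.4·h(D) + 0.05·h(F) + 0.2·h(E) + 0.1·0
Solving: h(D) = 0.7435, h(F) = 0.6627, h(E) = 0.7257.
Starting from F, the probability is 0.6627.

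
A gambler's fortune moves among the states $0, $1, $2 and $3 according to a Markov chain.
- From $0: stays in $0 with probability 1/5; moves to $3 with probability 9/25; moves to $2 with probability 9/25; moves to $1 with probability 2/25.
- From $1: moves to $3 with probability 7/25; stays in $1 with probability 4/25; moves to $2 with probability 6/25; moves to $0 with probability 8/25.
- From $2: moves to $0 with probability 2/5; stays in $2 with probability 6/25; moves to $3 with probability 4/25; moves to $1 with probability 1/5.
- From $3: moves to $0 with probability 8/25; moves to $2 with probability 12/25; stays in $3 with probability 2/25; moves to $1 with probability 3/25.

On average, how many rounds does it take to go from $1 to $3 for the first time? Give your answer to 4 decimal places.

Let t(s) be the expected number of rounds to first reach $3 from state s, with t($3) = 0. Conditioning on the first round:
t($0) = 1 + 0.2·t($0) + 0.08·t($1) + 0.36·t($2)
t($1) = 1 + 0.32·t($0) + 0.16·t($1) + 0.24·t($2)
t($2) = 1 + 0.4·t($0) + 0.2·t($1) + 0.24·t($2)
Solving: t($0) = 3.4690, t($1) = 3.6868, t($2) = 4.1118.
Expected rounds from $1 to $3: 3.6868.

3.6868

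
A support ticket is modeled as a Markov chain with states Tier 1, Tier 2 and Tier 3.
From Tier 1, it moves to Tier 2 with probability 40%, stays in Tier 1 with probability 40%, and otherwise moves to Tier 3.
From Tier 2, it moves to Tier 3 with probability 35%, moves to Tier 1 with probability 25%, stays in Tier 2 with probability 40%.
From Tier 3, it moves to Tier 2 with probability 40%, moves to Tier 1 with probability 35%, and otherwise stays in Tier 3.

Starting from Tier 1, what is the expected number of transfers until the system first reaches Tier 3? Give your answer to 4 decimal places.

3.8462

Let t(s) be the expected number of transfers to first reach Tier 3 from state s, with t(Tier 3) = 0. Conditioning on the first transfer:
t(Tier 1) = 1 + 0.4·t(Tier 1) + 0.4·t(Tier 2)
t(Tier 2) = 1 + 0.25·t(Tier 1) + 0.4·t(Tier 2)
Solving: t(Tier 1) = 3.8462, t(Tier 2) = 3.2692.
Expected transfers from Tier 1 to Tier 3: 3.8462.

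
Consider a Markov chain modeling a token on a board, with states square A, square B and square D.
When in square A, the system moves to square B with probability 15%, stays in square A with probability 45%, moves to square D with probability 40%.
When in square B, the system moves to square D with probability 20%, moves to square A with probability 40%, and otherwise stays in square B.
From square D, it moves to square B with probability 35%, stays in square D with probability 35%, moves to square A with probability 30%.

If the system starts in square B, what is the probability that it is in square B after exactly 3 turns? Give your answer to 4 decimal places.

Propagate the distribution vector 3 turns from square B.
After 0 turns: (0.0000, 1.0000, 0.0000)
After 1 turn: (0.4000, 0.4000, 0.2000)
After 2 turns: (0.4000, 0.2900, 0.3100)
After 3 turns: (0.3890, 0.2845, 0.3265)
P(in square B after 3 turns) = 0.2845

0.2845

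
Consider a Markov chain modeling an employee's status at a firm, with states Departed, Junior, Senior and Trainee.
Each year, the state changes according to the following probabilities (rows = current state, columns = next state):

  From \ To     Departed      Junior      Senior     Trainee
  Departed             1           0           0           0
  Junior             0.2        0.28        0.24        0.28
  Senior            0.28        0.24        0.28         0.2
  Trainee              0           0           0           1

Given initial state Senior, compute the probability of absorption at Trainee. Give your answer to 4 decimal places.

Let h(s) be the probability of absorption at Trainee starting from transient state s. Then h(Trainee) = 1 and h(Departed) = 0. By first-step analysis:
h(Junior) = 0.2·0 + 0.28·h(Junior) + 0.24·h(Senior) + 0.28·1
h(Senior) = 0.28·0 + 0.24·h(Junior) + 0.28·h(Senior) + 0.2·1
Solving: h(Junior) = 0.5417, h(Senior) = 0.4583.
Starting from Senior, the probability is 0.4583.

0.4583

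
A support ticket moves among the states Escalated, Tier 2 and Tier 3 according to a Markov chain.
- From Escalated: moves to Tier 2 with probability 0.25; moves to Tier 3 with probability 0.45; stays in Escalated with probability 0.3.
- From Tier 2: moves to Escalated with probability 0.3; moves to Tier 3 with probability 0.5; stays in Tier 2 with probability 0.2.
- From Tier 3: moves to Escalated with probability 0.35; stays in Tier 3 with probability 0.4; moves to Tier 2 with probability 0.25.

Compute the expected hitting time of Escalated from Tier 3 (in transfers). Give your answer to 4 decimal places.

2.9577

Let t(s) be the expected number of transfers to first reach Escalated from state s, with t(Escalated) = 0. Conditioning on the first transfer:
t(Tier 2) = 1 + 0.2·t(Tier 2) + 0.5·t(Tier 3)
t(Tier 3) = 1 + 0.25·t(Tier 2) + 0.4·t(Tier 3)
Solving: t(Tier 2) = 3.0986, t(Tier 3) = 2.9577.
Expected transfers from Tier 3 to Escalated: 2.9577.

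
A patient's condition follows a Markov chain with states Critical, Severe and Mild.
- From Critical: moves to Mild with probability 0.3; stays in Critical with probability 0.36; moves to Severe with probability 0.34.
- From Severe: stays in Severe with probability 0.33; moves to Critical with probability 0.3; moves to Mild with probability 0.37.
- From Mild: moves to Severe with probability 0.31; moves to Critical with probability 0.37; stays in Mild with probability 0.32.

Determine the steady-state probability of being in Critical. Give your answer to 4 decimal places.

0.3437

Let the stationary distribution be π with π = πP and π_1 + π_2 + π_3 = 1.
π_1 = 0.36·π_1 + 0.3·π_2 + 0.37·π_3
π_2 = 0.34·π_1 + 0.33·π_2 + 0.31·π_3
Solving with the normalization constraint gives π = (0.3437, 0.3268, 0.3295).
So the stationary probability of Critical is 0.3437.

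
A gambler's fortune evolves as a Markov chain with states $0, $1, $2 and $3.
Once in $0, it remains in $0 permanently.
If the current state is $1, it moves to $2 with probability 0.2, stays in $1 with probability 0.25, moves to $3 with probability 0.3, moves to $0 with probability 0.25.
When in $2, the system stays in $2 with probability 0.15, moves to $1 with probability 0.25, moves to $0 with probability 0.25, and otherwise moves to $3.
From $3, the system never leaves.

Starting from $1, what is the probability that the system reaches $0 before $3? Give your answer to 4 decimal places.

Let h(s) be the probability of absorption at $0 starting from transient state s. Then h($0) = 1 and h($3) = 0. By first-step analysis:
h($1) = 0.25·1 + 0.25·h($1) + 0.2·h($2) + 0.3·0
h($2) = 0.25·1 + 0.25·h($1) + 0.15·h($2) + 0.35·0
Solving: h($1) = 0.4468, h($2) = 0.4255.
Starting from $1, the probability is 0.4468.

0.4468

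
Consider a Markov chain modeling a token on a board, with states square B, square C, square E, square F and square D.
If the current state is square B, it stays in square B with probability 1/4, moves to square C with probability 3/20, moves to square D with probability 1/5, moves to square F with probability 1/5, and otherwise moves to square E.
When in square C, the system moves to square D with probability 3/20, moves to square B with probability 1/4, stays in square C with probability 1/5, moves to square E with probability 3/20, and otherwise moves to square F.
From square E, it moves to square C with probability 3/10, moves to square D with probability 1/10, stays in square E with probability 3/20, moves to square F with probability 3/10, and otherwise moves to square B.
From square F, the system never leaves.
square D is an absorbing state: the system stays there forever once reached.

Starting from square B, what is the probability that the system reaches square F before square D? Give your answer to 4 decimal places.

0.5687

Let h(s) be the probability of absorption at square F starting from transient state s. Then h(square F) = 1 and h(square D) = 0. By first-step analysis:
h(square B) = 0.25·h(square B) + 0.15·h(square C) + 0.2·h(square E) + 0.2·1 + 0.2·0
h(square C) = 0.25·h(square B) + 0.2·h(square C) + 0.15·h(square E) + 0.25·1 + 0.15·0
h(square E) = 0.15·h(square B) + 0.3·h(square C) + 0.15·h(square E) + 0.3·1 + 0.1·0
Solving: h(square B) = 0.5687, h(square C) = 0.6160, h(square E) = 0.6707.
Starting from square B, the probability is 0.5687.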